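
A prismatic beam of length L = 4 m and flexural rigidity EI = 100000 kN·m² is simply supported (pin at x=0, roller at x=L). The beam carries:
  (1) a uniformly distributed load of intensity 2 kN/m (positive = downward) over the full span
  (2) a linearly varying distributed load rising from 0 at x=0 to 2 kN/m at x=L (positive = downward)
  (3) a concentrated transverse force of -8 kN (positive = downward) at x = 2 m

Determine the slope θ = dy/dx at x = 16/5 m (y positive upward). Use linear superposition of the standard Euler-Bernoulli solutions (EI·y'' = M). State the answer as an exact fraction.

Load 1 — uniform load w=2 kN/m over full span:
  θ_1 = -w(L³-6Lx²+4x³)/(24EI) = -2·(4³-6·4·(16/5)²+4·(16/5)³)/(24·100000) = 33/781250 rad
Load 2 — triangular load w₀=2 kN/m (0→w₀ over full span):
  θ_2 = -w₀(7L⁴-30L²x²+15x⁴)/(360LEI) = -2·(7·4⁴-30·4²·(16/5)²+15·(16/5)⁴)/(360·4·100000) = 757/35156250 rad
Load 3 — point force P=-8 kN at a=2 m (b=L-a=2):
  θ_3 = -Pa(2L²-6Lx+3x²+a²)/(6LEI)  [x>a] = -(-8)·2·(2·4²-6·4·(16/5)+3·(16/5)²+2²)/(6·4·100000) = -21/312500 rad
Superposition: θ = Σ θ_i = -241/70312500 rad ≈ -0.000003 rad

θ(16/5) = -241/70312500 rad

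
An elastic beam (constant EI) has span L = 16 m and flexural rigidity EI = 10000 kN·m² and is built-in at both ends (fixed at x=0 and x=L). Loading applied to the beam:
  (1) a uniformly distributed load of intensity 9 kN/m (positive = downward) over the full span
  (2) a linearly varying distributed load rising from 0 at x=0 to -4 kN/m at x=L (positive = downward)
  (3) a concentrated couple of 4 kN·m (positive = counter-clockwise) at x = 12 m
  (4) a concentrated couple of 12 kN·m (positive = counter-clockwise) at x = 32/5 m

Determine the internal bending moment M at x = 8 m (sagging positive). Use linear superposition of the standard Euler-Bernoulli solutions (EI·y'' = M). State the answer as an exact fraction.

M(8) = 1063/15 kN·m

Load 1 — uniform load w=9 kN/m over full span:
  M_1 = wLx/2 - wL²/12 - wx²/2 = 9·16·8/2 - 9·16²/12 - 9·8²/2 = 96 kN·m
Load 2 — triangular load w₀=-4 kN/m (0→w₀ over full span):
  M_2 = 3w₀Lx/20 - w₀L²/30 - w₀x³/(6L) = 3·(-4)·16·8/20 - (-4)·16²/30 - (-4)·8³/(6·16) = -64/3 kN·m
Load 3 — applied couple M₀=4 kN·m at a=12 m (b=L-a=4):
  M_3 = R_Ax - M_A  [x≤a] with R_A=9/32, M_A=5/4 = (9/32)·8 - (5/4) = 1 kN·m
Load 4 — applied couple M₀=12 kN·m at a=32/5 m (b=L-a=48/5):
  M_4 = R_Ax - M_A - M₀  [x>a] with R_A=27/25, M_A=36/25 = (27/25)·8 - (36/25) - 12 = -24/5 kN·m
Superposition: M = Σ M_i = 1063/15 kN·m ≈ 70.866667 kN·m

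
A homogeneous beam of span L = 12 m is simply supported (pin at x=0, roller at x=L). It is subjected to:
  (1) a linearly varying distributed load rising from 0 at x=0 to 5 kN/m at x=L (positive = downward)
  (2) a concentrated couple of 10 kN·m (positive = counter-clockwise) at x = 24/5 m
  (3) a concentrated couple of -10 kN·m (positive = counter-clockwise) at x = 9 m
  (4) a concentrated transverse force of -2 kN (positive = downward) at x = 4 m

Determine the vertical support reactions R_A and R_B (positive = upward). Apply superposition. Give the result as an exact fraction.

R_A = 26/3 kN, R_B = 58/3 kN

Load 1 — triangular load w₀=5 kN/m (0→w₀ over full span):
  R_A = w₀L/6 = 5·12/6 = 10 kN
  R_B = w₀L/3 = 5·12/3 = 20 kN
Load 2 — applied couple M₀=10 kN·m at a=24/5 m (b=L-a=36/5):
  R_A = M₀/L = 10/12 = 5/6 kN
  R_B = -M₀/L = -10/12 = -5/6 kN
Load 3 — applied couple M₀=-10 kN·m at a=9 m (b=L-a=3):
  R_A = M₀/L = (-10)/12 = -5/6 kN
  R_B = -M₀/L = -(-10)/12 = 5/6 kN
Load 4 — point force P=-2 kN at a=4 m (b=L-a=8):
  R_A = Pb/L = (-2)·8/12 = -4/3 kN
  R_B = Pa/L = (-2)·4/12 = -2/3 kN
Superposition: R_A = 26/3 kN, R_B = 58/3 kN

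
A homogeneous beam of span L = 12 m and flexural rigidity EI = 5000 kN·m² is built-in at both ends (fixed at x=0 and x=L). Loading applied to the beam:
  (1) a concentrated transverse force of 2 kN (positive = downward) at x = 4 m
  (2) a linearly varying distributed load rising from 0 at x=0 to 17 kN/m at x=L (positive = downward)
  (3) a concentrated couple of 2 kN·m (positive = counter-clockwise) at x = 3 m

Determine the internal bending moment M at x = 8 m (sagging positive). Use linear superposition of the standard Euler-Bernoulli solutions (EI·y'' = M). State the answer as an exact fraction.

Load 1 — point force P=2 kN at a=4 m (b=L-a=8):
  M_1 = Pa²(a+3b)(L-x)/L³ - Pa²b/L²  [x>a] = 2·4²·(4+3·8)·(12-8)/12³ - 2·4²·8/12² = 8/27 kN·m
Load 2 — triangular load w₀=17 kN/m (0→w₀ over full span):
  M_2 = 3w₀Lx/20 - w₀L²/30 - w₀x³/(6L) = 3·17·12·8/20 - 17·12²/30 - 17·8³/(6·12) = 1904/45 kN·m
Load 3 — applied couple M₀=2 kN·m at a=3 m (b=L-a=9):
  M_3 = R_Ax - M_A - M₀  [x>a] with R_A=3/16, M_A=-3/8 = (3/16)·8 - (-3/8) - 2 = -1/8 kN·m
Superposition: M = Σ M_i = 45881/1080 kN·m ≈ 42.482407 kN·m

M(8) = 45881/1080 kN·m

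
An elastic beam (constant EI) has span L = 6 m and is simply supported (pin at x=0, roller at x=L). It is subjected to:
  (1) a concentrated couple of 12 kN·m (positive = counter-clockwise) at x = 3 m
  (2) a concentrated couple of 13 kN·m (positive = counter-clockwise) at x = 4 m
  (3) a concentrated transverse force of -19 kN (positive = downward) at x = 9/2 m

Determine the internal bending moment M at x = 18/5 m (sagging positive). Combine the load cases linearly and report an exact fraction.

Load 1 — applied couple M₀=12 kN·m at a=3 m (b=L-a=3):
  M_1 = M₀x/L - M₀  [x>a] = 12·(18/5)/6 - 12 = -24/5 kN·m
Load 2 — applied couple M₀=13 kN·m at a=4 m (b=L-a=2):
  M_2 = M₀x/L  [x≤a] = 13·(18/5)/6 = 39/5 kN·m
Load 3 — point force P=-19 kN at a=9/2 m (b=L-a=3/2):
  M_3 = Pbx/L  [x≤a] = (-19)·(3/2)·(18/5)/6 = -171/10 kN·m
Superposition: M = Σ M_i = -141/10 kN·m ≈ -14.100000 kN·m

M(18/5) = -141/10 kN·m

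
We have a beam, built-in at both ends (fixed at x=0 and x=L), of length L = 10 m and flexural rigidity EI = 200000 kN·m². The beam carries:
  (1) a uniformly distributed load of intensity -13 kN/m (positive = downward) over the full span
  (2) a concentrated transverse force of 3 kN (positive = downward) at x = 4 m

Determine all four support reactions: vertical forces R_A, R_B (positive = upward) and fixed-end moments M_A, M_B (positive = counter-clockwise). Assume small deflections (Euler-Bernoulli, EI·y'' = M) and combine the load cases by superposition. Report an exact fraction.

R_A = -7882/125 kN, M_A = -7801/75 kN·m, R_B = -7993/125 kN, M_B = 7909/75 kN·m

Load 1 — uniform load w=-13 kN/m over full span:
  R_A = wL/2 = (-13)·10/2 = -65 kN
  M_A = wL²/12 = (-13)·10²/12 = -325/3 kN·m
  R_B = wL/2 = (-13)·10/2 = -65 kN
  M_B = -wL²/12 = -(-13)·10²/12 = 325/3 kN·m
Load 2 — point force P=3 kN at a=4 m (b=L-a=6):
  R_A = Pb²(3a+b)/L³ = 3·6²·(3·4+6)/10³ = 243/125 kN
  M_A = Pab²/L² = 3·4·6²/10² = 108/25 kN·m
  R_B = Pa²(a+3b)/L³ = 3·4²·(4+3·6)/10³ = 132/125 kN
  M_B = -Pa²b/L² = -3·4²·6/10² = -72/25 kN·m
Superposition: R_A = -7882/125 kN, M_A = -7801/75 kN·m, R_B = -7993/125 kN, M_B = 7909/75 kN·m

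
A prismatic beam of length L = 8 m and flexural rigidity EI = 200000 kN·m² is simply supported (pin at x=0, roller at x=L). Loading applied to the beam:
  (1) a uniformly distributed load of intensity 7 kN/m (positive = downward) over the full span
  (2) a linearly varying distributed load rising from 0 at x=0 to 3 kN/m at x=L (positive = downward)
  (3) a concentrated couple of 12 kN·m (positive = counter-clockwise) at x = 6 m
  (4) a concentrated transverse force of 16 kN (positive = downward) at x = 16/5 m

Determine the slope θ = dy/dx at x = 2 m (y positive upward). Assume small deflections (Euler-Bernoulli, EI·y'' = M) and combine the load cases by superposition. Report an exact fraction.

θ(2) = -271679/300000000 rad

Load 1 — uniform load w=7 kN/m over full span:
  θ_1 = -w(L³-6Lx²+4x³)/(24EI) = -7·(8³-6·8·2²+4·2³)/(24·200000) = -77/150000 rad
Load 2 — triangular load w₀=3 kN/m (0→w₀ over full span):
  θ_2 = -w₀(7L⁴-30L²x²+15x⁴)/(360LEI) = -3·(7·8⁴-30·8²·2²+15·2⁴)/(360·8·200000) = -1327/12000000 rad
Load 3 — applied couple M₀=12 kN·m at a=6 m (b=L-a=2):
  θ_3 = (M₀x²/(2L)+C₁)/EI  [x≤a] with C₁=M₀(3b²-L²)/(6L)=-13 = (12·2²/(2·8)+(-13))/200000 = -1/20000 rad
Load 4 — point force P=16 kN at a=16/5 m (b=L-a=24/5):
  θ_4 = -Pb(L²-b²-3x²)/(6LEI)  [x≤a] = -16·(24/5)·(8²-(24/5)²-3·2²)/(6·8·200000) = -181/781250 rad
Superposition: θ = Σ θ_i = -271679/300000000 rad ≈ -0.000906 rad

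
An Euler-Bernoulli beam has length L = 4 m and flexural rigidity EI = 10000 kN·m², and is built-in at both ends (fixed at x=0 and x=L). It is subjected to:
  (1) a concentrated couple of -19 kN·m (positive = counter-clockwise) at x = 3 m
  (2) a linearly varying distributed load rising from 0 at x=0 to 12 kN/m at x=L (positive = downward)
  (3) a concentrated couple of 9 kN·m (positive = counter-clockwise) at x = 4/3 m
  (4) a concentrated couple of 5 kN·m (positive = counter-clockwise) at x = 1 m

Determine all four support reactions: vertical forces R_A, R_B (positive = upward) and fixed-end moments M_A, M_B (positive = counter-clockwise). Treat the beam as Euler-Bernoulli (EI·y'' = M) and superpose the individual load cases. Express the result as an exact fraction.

R_A = 501/80 kN, M_A = -19/40 kN·m, R_B = 1419/80 kN, M_B = -59/40 kN·m

Load 1 — applied couple M₀=-19 kN·m at a=3 m (b=L-a=1):
  R_A = 6M₀ab/L³ = 6·(-19)·3·1/4³ = -171/32 kN
  M_A = M₀b(2a-b)/L² = (-19)·1·(2·3-1)/4² = -95/16 kN·m
  R_B = -6M₀ab/L³ = -6·(-19)·3·1/4³ = 171/32 kN
  M_B = M₀a(2b-a)/L² = (-19)·3·(2·1-3)/4² = 57/16 kN·m
Load 2 — triangular load w₀=12 kN/m (0→w₀ over full span):
  R_A = 3w₀L/20 = 3·12·4/20 = 36/5 kN
  M_A = w₀L²/30 = 12·4²/30 = 32/5 kN·m
  R_B = 7w₀L/20 = 7·12·4/20 = 84/5 kN
  M_B = -w₀L²/20 = -12·4²/20 = -48/5 kN·m
Load 3 — applied couple M₀=9 kN·m at a=4/3 m (b=L-a=8/3):
  R_A = 6M₀ab/L³ = 6·9·(4/3)·(8/3)/4³ = 3 kN
  M_A = M₀b(2a-b)/L² = 9·(8/3)·(2·(4/3)-(8/3))/4² = 0 kN·m
  R_B = -6M₀ab/L³ = -6·9·(4/3)·(8/3)/4³ = -3 kN
  M_B = M₀a(2b-a)/L² = 9·(4/3)·(2·(8/3)-(4/3))/4² = 3 kN·m
Load 4 — applied couple M₀=5 kN·m at a=1 m (b=L-a=3):
  R_A = 6M₀ab/L³ = 6·5·1·3/4³ = 45/32 kN
  M_A = M₀b(2a-b)/L² = 5·3·(2·1-3)/4² = -15/16 kN·m
  R_B = -6M₀ab/L³ = -6·5·1·3/4³ = -45/32 kN
  M_B = M₀a(2b-a)/L² = 5·1·(2·3-1)/4² = 25/16 kN·m
Superposition: R_A = 501/80 kN, M_A = -19/40 kN·m, R_B = 1419/80 kN, M_B = -59/40 kN·m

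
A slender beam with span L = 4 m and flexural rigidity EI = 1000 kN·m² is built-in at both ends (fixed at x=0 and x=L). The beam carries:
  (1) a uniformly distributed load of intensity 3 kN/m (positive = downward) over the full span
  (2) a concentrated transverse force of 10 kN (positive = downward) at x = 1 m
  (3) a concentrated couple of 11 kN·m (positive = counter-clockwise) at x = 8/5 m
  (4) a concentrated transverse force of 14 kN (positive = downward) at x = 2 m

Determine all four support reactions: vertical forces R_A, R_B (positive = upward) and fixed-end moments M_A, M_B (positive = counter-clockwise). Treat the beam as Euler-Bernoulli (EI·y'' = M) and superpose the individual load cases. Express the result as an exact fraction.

R_A = 10159/400 kN, M_A = 3589/200 kN·m, R_B = 4241/400 kN, M_B = -1871/200 kN·m

Load 1 — uniform load w=3 kN/m over full span:
  R_A = wL/2 = 3·4/2 = 6 kN
  M_A = wL²/12 = 3·4²/12 = 4 kN·m
  R_B = wL/2 = 3·4/2 = 6 kN
  M_B = -wL²/12 = -3·4²/12 = -4 kN·m
Load 2 — point force P=10 kN at a=1 m (b=L-a=3):
  R_A = Pb²(3a+b)/L³ = 10·3²·(3·1+3)/4³ = 135/16 kN
  M_A = Pab²/L² = 10·1·3²/4² = 45/8 kN·m
  R_B = Pa²(a+3b)/L³ = 10·1²·(1+3·3)/4³ = 25/16 kN
  M_B = -Pa²b/L² = -10·1²·3/4² = -15/8 kN·m
Load 3 — applied couple M₀=11 kN·m at a=8/5 m (b=L-a=12/5):
  R_A = 6M₀ab/L³ = 6·11·(8/5)·(12/5)/4³ = 99/25 kN
  M_A = M₀b(2a-b)/L² = 11·(12/5)·(2·(8/5)-(12/5))/4² = 33/25 kN·m
  R_B = -6M₀ab/L³ = -6·11·(8/5)·(12/5)/4³ = -99/25 kN
  M_B = M₀a(2b-a)/L² = 11·(8/5)·(2·(12/5)-(8/5))/4² = 88/25 kN·m
Load 4 — point force P=14 kN at a=2 m (b=L-a=2):
  R_A = Pb²(3a+b)/L³ = 14·2²·(3·2+2)/4³ = 7 kN
  M_A = Pab²/L² = 14·2·2²/4² = 7 kN·m
  R_B = Pa²(a+3b)/L³ = 14·2²·(2+3·2)/4³ = 7 kN
  M_B = -Pa²b/L² = -14·2²·2/4² = -7 kN·m
Superposition: R_A = 10159/400 kN, M_A = 3589/200 kN·m, R_B = 4241/400 kN, M_B = -1871/200 kN·m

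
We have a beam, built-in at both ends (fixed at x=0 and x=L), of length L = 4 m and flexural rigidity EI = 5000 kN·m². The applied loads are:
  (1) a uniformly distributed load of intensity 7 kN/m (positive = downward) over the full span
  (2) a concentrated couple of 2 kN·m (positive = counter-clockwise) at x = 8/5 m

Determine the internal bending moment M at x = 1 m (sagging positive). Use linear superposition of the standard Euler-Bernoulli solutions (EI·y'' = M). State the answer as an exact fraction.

Load 1 — uniform load w=7 kN/m over full span:
  M_1 = wLx/2 - wL²/12 - wx²/2 = 7·4·1/2 - 7·4²/12 - 7·1²/2 = 7/6 kN·m
Load 2 — applied couple M₀=2 kN·m at a=8/5 m (b=L-a=12/5):
  M_2 = R_Ax - M_A  [x≤a] with R_A=18/25, M_A=6/25 = (18/25)·1 - (6/25) = 12/25 kN·m
Superposition: M = Σ M_i = 247/150 kN·m ≈ 1.646667 kN·m

M(1) = 247/150 kN·m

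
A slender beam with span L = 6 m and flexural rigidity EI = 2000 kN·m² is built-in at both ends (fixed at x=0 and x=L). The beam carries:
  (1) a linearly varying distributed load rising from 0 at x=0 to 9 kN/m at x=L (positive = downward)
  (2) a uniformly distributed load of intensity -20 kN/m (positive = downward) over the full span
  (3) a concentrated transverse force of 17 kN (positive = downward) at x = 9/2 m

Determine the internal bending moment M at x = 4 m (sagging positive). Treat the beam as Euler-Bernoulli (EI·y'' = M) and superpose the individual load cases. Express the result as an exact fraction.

M(4) = -1369/160 kN·m

Load 1 — triangular load w₀=9 kN/m (0→w₀ over full span):
  M_1 = 3w₀Lx/20 - w₀L²/30 - w₀x³/(6L) = 3·9·6·4/20 - 9·6²/30 - 9·4³/(6·6) = 28/5 kN·m
Load 2 — uniform load w=-20 kN/m over full span:
  M_2 = wLx/2 - wL²/12 - wx²/2 = (-20)·6·4/2 - (-20)·6²/12 - (-20)·4²/2 = -20 kN·m
Load 3 — point force P=17 kN at a=9/2 m (b=L-a=3/2):
  M_3 = Pb²(3a+b)x/L³ - Pab²/L²  [x≤a] = 17·(3/2)²·(3·(9/2)+(3/2))·4/6³ - 17·(9/2)·(3/2)²/6² = 187/32 kN·m
Superposition: M = Σ M_i = -1369/160 kN·m ≈ -8.556250 kN·m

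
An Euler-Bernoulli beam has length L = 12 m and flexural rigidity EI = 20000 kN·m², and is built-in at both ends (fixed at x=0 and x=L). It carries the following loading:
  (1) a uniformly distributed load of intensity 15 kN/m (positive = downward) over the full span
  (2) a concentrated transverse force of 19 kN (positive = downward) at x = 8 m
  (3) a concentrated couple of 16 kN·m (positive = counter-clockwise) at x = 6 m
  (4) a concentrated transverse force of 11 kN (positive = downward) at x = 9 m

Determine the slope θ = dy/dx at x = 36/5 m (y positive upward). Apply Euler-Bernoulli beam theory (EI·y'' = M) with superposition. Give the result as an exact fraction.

Load 1 — uniform load w=15 kN/m over full span:
  θ_1 = -wx(L-x)(L-2x)/(12EI) = -15·(36/5)·(12-(36/5))·(12-2·(36/5))/(12·20000) = 81/15625 rad
Load 2 — point force P=19 kN at a=8 m (b=L-a=4):
  θ_2 = -Pb²x(2aL-(3a+b)x)/(2L³EI)  [x≤a] = -19·4²·(36/5)·(2·8·12-(3·8+4)·(36/5))/(2·12³·20000) = 19/62500 rad
Load 3 — applied couple M₀=16 kN·m at a=6 m (b=L-a=6):
  θ_3 = (R_Ax²/2 - M_Ax - M₀(x-a))/EI  [x>a] with R_A=2, M_A=4 = (2·(36/5)²/2 - 4·(36/5) - 16·((36/5)-6))/20000 = 3/15625 rad
Load 4 — point force P=11 kN at a=9 m (b=L-a=3):
  θ_4 = -Pb²x(2aL-(3a+b)x)/(2L³EI)  [x≤a] = -11·3²·(36/5)·(2·9·12-(3·9+3)·(36/5))/(2·12³·20000) = 0 rad
Superposition: θ = Σ θ_i = 71/12500 rad ≈ 0.005680 rad

θ(36/5) = 71/12500 rad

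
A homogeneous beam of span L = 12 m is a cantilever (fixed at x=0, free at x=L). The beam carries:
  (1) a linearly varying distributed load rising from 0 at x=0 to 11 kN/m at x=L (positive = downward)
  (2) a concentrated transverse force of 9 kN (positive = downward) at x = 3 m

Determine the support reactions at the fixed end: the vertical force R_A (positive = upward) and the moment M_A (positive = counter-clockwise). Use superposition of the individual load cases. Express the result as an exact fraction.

Load 1 — triangular load w₀=11 kN/m (0→w₀ over full span):
  R_A = w₀L/2 = 11·12/2 = 66 kN
  M_A = w₀L²/3 = 11·12²/3 = 528 kN·m
Load 2 — point force P=9 kN at a=3 m (b=L-a=9):
  R_A = P = 9 kN
  M_A = Pa = 9·3 = 27 kN·m
Superposition: R_A = 75 kN, M_A = 555 kN·m

R_A = 75 kN, M_A = 555 kN·m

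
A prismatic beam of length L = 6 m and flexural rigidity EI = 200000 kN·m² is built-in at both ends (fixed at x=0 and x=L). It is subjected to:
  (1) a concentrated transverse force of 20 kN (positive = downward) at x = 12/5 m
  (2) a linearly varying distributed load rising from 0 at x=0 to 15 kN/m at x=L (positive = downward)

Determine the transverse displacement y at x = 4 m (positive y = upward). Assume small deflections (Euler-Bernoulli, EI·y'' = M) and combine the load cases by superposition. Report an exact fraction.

y(4) = -41/234375 m

Load 1 — point force P=20 kN at a=12/5 m (b=L-a=18/5):
  y_1 = -Pa²(L-x)²(3bL-(3b+a)(L-x))/(6L³EI)  [x>a] = -20·(12/5)²·(6-4)²·(3·(18/5)·6-(3·(18/5)+(12/5))·(6-4))/(6·6³·200000) = -16/234375 m
Load 2 — triangular load w₀=15 kN/m (0→w₀ over full span):
  y_2 = -w₀x²(L-x)²(x+2L)/(120LEI) = -15·4²·(6-4)²·(4+2·6)/(120·6·200000) = -1/9375 m
Superposition: y = Σ y_i = -41/234375 m ≈ -0.000175 m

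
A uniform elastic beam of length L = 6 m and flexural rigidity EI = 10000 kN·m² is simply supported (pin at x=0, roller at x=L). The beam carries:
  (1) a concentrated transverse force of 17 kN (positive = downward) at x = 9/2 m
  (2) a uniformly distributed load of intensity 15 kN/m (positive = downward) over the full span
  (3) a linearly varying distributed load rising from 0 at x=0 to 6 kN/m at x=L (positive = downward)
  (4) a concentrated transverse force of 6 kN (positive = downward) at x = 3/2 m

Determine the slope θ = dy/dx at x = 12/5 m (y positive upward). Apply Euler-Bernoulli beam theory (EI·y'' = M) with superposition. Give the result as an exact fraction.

θ(12/5) = -1244223/200000000 rad

Load 1 — point force P=17 kN at a=9/2 m (b=L-a=3/2):
  θ_1 = -Pb(L²-b²-3x²)/(6LEI)  [x≤a] = -17·(3/2)·(6²-(3/2)²-3·(12/5)²)/(6·6·10000) = -9333/8000000 rad
Load 2 — uniform load w=15 kN/m over full span:
  θ_2 = -w(L³-6Lx²+4x³)/(24EI) = -15·(6³-6·6·(12/5)²+4·(12/5)³)/(24·10000) = -999/250000 rad
Load 3 — triangular load w₀=6 kN/m (0→w₀ over full span):
  θ_3 = -w₀(7L⁴-30L²x²+15x⁴)/(360LEI) = -6·(7·6⁴-30·6²·(12/5)²+15·(12/5)⁴)/(360·6·10000) = -2907/3125000 rad
Load 4 — point force P=6 kN at a=3/2 m (b=L-a=9/2):
  θ_4 = -Pa(2L²-6Lx+3x²+a²)/(6LEI)  [x>a] = -6·(3/2)·(2·6²-6·6·(12/5)+3·(12/5)²+(3/2)²)/(6·6·10000) = -513/4000000 rad
Superposition: θ = Σ θ_i = -1244223/200000000 rad ≈ -0.006221 rad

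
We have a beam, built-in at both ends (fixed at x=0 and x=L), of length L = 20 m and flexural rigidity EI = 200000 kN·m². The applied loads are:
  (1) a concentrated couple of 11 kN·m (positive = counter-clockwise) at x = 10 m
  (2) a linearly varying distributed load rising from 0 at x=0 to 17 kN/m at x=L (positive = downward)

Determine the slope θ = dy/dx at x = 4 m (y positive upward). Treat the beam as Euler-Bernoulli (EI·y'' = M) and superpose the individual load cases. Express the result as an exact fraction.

Load 1 — applied couple M₀=11 kN·m at a=10 m (b=L-a=10):
  θ_1 = (R_Ax²/2 - M_Ax)/EI  [x≤a] with R_A=33/40, M_A=11/4 = ((33/40)·4²/2 - (11/4)·4)/200000 = -11/500000 rad
Load 2 — triangular load w₀=17 kN/m (0→w₀ over full span):
  θ_2 = -w₀(2x(L-x)(L-2x)(x+2L)+x²(L-x)²)/(120LEI) = -17·(2·4·(20-4)·(20-2·4)·(4+2·20)+4²·(20-4)²)/(120·20·200000) = -119/46875 rad
Superposition: θ = Σ θ_i = -3841/1500000 rad ≈ -0.002561 rad

θ(4) = -3841/1500000 rad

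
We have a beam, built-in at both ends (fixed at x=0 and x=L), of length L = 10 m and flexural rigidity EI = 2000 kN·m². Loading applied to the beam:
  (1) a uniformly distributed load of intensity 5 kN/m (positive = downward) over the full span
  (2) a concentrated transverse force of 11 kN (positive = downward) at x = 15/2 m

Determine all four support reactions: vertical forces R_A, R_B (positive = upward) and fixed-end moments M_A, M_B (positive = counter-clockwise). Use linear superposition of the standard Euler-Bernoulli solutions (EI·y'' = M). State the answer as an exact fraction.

R_A = 855/32 kN, M_A = 4495/96 kN·m, R_B = 1097/32 kN, M_B = -5485/96 kN·m

Load 1 — uniform load w=5 kN/m over full span:
  R_A = wL/2 = 5·10/2 = 25 kN
  M_A = wL²/12 = 5·10²/12 = 125/3 kN·m
  R_B = wL/2 = 5·10/2 = 25 kN
  M_B = -wL²/12 = -5·10²/12 = -125/3 kN·m
Load 2 — point force P=11 kN at a=15/2 m (b=L-a=5/2):
  R_A = Pb²(3a+b)/L³ = 11·(5/2)²·(3·(15/2)+(5/2))/10³ = 55/32 kN
  M_A = Pab²/L² = 11·(15/2)·(5/2)²/10² = 165/32 kN·m
  R_B = Pa²(a+3b)/L³ = 11·(15/2)²·((15/2)+3·(5/2))/10³ = 297/32 kN
  M_B = -Pa²b/L² = -11·(15/2)²·(5/2)/10² = -495/32 kN·m
Superposition: R_A = 855/32 kN, M_A = 4495/96 kN·m, R_B = 1097/32 kN, M_B = -5485/96 kN·m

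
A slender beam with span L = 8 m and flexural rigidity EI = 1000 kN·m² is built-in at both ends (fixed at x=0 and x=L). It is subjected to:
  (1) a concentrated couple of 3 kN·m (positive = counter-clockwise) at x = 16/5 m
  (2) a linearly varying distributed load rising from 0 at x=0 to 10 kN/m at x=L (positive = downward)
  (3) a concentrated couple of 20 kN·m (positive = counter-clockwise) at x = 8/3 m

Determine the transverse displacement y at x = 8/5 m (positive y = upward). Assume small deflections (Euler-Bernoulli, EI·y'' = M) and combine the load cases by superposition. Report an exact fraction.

y(8/5) = -59908/3515625 m

Load 1 — applied couple M₀=3 kN·m at a=16/5 m (b=L-a=24/5):
  y_1 = (R_Ax³/6 - M_Ax²/2)/EI  [x≤a] with R_A=27/50, M_A=9/25 = ((27/50)·(8/5)³/6 - (9/25)·(8/5)²/2)/1000 = -36/390625 m
Load 2 — triangular load w₀=10 kN/m (0→w₀ over full span):
  y_2 = -w₀x²(L-x)²(x+2L)/(120LEI) = -10·(8/5)²·(8-(8/5))²·((8/5)+2·8)/(120·8·1000) = -22528/1171875 m
Load 3 — applied couple M₀=20 kN·m at a=8/3 m (b=L-a=16/3):
  y_3 = (R_Ax³/6 - M_Ax²/2)/EI  [x≤a] with R_A=10/3, M_A=0 = ((10/3)·(8/5)³/6 - 0·(8/5)²/2)/1000 = 64/28125 m
Superposition: y = Σ y_i = -59908/3515625 m ≈ -0.017040 m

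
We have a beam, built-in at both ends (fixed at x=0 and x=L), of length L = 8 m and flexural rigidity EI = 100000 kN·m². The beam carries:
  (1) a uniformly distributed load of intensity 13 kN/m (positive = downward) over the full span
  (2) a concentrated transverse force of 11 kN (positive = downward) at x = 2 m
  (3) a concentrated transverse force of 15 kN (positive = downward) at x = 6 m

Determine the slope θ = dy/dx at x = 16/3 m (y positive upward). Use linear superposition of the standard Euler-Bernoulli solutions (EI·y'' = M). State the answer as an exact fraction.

θ(16/3) = 1997/4050000 rad

Load 1 — uniform load w=13 kN/m over full span:
  θ_1 = -wx(L-x)(L-2x)/(12EI) = -13·(16/3)·(8-(16/3))·(8-2·(16/3))/(12·100000) = 104/253125 rad
Load 2 — point force P=11 kN at a=2 m (b=L-a=6):
  θ_2 = Pa²(L-x)(2bL-(3b+a)(L-x))/(2L³EI)  [x>a] = 11·2²·(8-(16/3))·(2·6·8-(3·6+2)·(8-(16/3)))/(2·8³·100000) = 11/225000 rad
Load 3 — point force P=15 kN at a=6 m (b=L-a=2):
  θ_3 = -Pb²x(2aL-(3a+b)x)/(2L³EI)  [x≤a] = -15·2²·(16/3)·(2·6·8-(3·6+2)·(16/3))/(2·8³·100000) = 1/30000 rad
Superposition: θ = Σ θ_i = 1997/4050000 rad ≈ 0.000493 rad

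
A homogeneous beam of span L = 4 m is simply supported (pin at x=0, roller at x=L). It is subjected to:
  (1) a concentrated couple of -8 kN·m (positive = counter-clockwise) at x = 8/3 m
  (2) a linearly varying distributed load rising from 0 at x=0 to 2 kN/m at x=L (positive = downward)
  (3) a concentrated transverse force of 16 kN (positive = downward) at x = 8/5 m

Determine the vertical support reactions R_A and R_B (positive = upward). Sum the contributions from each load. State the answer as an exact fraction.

Load 1 — applied couple M₀=-8 kN·m at a=8/3 m (b=L-a=4/3):
  R_A = M₀/L = (-8)/4 = -2 kN
  R_B = -M₀/L = -(-8)/4 = 2 kN
Load 2 — triangular load w₀=2 kN/m (0→w₀ over full span):
  R_A = w₀L/6 = 2·4/6 = 4/3 kN
  R_B = w₀L/3 = 2·4/3 = 8/3 kN
Load 3 — point force P=16 kN at a=8/5 m (b=L-a=12/5):
  R_A = Pb/L = 16·(12/5)/4 = 48/5 kN
  R_B = Pa/L = 16·(8/5)/4 = 32/5 kN
Superposition: R_A = 134/15 kN, R_B = 166/15 kN

R_A = 134/15 kN, R_B = 166/15 kN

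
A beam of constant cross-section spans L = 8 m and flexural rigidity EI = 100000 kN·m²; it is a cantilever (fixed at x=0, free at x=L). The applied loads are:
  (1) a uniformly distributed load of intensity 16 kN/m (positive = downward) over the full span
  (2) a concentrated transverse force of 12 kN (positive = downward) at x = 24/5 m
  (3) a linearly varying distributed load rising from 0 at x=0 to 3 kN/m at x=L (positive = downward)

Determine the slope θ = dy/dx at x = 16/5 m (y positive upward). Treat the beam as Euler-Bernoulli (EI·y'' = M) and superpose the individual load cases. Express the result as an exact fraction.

θ(16/5) = -78416/5859375 rad

Load 1 — uniform load w=16 kN/m over full span:
  θ_1 = -wx(x²-3Lx+3L²)/(6EI) = -16·(16/5)·((16/5)²-3·8·(16/5)+3·8²)/(6·100000) = -12544/1171875 rad
Load 2 — point force P=12 kN at a=24/5 m (b=L-a=16/5):
  θ_2 = -Px(2a-x)/(2EI)  [x≤a] = -12·(16/5)·(2·(24/5)-(16/5))/(2·100000) = -96/78125 rad
Load 3 — triangular load w₀=3 kN/m (0→w₀ over full span):
  θ_3 = (w₀Lx²/4-w₀L²x/3-w₀x⁴/(24L))/EI = (3·8·(16/5)²/4-3·8²·(16/5)/3-3·(16/5)⁴/(24·8))/100000 = -2832/1953125 rad
Superposition: θ = Σ θ_i = -78416/5859375 rad ≈ -0.013383 rad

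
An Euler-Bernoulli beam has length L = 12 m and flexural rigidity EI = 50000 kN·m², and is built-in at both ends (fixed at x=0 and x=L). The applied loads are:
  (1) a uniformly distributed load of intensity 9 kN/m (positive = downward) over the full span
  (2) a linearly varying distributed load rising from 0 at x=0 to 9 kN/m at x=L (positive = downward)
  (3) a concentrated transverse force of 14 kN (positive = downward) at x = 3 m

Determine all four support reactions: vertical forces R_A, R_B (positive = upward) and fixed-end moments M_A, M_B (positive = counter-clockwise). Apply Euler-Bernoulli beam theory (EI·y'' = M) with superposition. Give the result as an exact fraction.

Load 1 — uniform load w=9 kN/m over full span:
  R_A = wL/2 = 9·12/2 = 54 kN
  M_A = wL²/12 = 9·12²/12 = 108 kN·m
  R_B = wL/2 = 9·12/2 = 54 kN
  M_B = -wL²/12 = -9·12²/12 = -108 kN·m
Load 2 — triangular load w₀=9 kN/m (0→w₀ over full span):
  R_A = 3w₀L/20 = 3·9·12/20 = 81/5 kN
  M_A = w₀L²/30 = 9·12²/30 = 216/5 kN·m
  R_B = 7w₀L/20 = 7·9·12/20 = 189/5 kN
  M_B = -w₀L²/20 = -9·12²/20 = -324/5 kN·m
Load 3 — point force P=14 kN at a=3 m (b=L-a=9):
  R_A = Pb²(3a+b)/L³ = 14·9²·(3·3+9)/12³ = 189/16 kN
  M_A = Pab²/L² = 14·3·9²/12² = 189/8 kN·m
  R_B = Pa²(a+3b)/L³ = 14·3²·(3+3·9)/12³ = 35/16 kN
  M_B = -Pa²b/L² = -14·3²·9/12² = -63/8 kN·m
Superposition: R_A = 6561/80 kN, M_A = 6993/40 kN·m, R_B = 7519/80 kN, M_B = -7227/40 kN·m

R_A = 6561/80 kN, M_A = 6993/40 kN·m, R_B = 7519/80 kN, M_B = -7227/40 kN·m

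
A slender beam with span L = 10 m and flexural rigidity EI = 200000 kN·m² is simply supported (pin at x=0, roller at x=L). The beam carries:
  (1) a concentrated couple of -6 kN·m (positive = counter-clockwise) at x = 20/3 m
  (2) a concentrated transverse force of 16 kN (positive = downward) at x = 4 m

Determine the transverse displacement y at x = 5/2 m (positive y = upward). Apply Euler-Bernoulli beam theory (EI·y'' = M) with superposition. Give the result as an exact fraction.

Load 1 — applied couple M₀=-6 kN·m at a=20/3 m (b=L-a=10/3):
  y_1 = (M₀x³/(6L)+C₁x)/EI  [x≤a] with C₁=M₀(3b²-L²)/(6L)=20/3 = ((-6)·(5/2)³/(6·10)+(20/3)·(5/2))/200000 = 29/384000 m
Load 2 — point force P=16 kN at a=4 m (b=L-a=6):
  y_2 = -Pbx(L²-b²-x²)/(6LEI)  [x≤a] = -16·6·(5/2)·(10²-6²-(5/2)²)/(6·10·200000) = -231/200000 m
Superposition: y = Σ y_i = -10363/9600000 m ≈ -0.001079 m

y(5/2) = -10363/9600000 m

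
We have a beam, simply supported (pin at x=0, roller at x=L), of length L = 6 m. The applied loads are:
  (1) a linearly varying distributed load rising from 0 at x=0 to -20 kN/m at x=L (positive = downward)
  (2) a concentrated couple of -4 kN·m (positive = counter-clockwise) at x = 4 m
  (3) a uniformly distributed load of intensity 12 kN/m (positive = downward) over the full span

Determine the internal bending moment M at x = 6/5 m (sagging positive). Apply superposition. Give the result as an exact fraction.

Load 1 — triangular load w₀=-20 kN/m (0→w₀ over full span):
  M_1 = w₀Lx/6 - w₀x³/(6L) = (-20)·6·(6/5)/6 - (-20)·(6/5)³/(6·6) = -576/25 kN·m
Load 2 — applied couple M₀=-4 kN·m at a=4 m (b=L-a=2):
  M_2 = M₀x/L  [x≤a] = (-4)·(6/5)/6 = -4/5 kN·m
Load 3 — uniform load w=12 kN/m over full span:
  M_3 = wx(L-x)/2 = 12·(6/5)·(6-(6/5))/2 = 864/25 kN·m
Superposition: M = Σ M_i = 268/25 kN·m ≈ 10.720000 kN·m

M(6/5) = 268/25 kN·m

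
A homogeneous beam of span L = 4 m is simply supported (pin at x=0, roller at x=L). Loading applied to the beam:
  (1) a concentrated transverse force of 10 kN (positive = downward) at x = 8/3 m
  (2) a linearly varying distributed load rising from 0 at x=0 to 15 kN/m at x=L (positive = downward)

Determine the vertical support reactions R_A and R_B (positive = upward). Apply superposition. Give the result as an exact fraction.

R_A = 40/3 kN, R_B = 80/3 kN

Load 1 — point force P=10 kN at a=8/3 m (b=L-a=4/3):
  R_A = Pb/L = 10·(4/3)/4 = 10/3 kN
  R_B = Pa/L = 10·(8/3)/4 = 20/3 kN
Load 2 — triangular load w₀=15 kN/m (0→w₀ over full span):
  R_A = w₀L/6 = 15·4/6 = 10 kN
  R_B = w₀L/3 = 15·4/3 = 20 kN
Superposition: R_A = 40/3 kN, R_B = 80/3 kN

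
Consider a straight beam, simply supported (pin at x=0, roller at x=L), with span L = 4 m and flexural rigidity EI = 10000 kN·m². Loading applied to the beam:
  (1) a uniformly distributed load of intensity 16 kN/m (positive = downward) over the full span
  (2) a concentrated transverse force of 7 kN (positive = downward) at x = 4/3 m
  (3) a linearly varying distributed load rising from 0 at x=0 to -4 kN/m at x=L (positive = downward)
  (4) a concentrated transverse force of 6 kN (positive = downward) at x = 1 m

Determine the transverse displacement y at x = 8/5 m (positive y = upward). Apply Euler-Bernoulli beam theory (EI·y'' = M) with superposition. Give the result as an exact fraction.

y(8/5) = -24469211/4218750000 m

Load 1 — uniform load w=16 kN/m over full span:
  y_1 = -wx(L³-2Lx²+x³)/(24EI) = -16·(8/5)·(4³-2·4·(8/5)²+(8/5)³)/(24·10000) = -1984/390625 m
Load 2 — point force P=7 kN at a=4/3 m (b=L-a=8/3):
  y_2 = -Pa(L-x)(2Lx-a²-x²)/(6LEI)  [x>a] = -7·(4/3)·(4-(8/5))·(2·4·(8/5)-(4/3)²-(8/5)²)/(6·4·10000) = -1666/2109375 m
Load 3 — triangular load w₀=-4 kN/m (0→w₀ over full span):
  y_3 = -w₀x(7L⁴-10L²x²+3x⁴)/(360LEI) = -(-4)·(8/5)·(7·4⁴-10·4²·(8/5)²+3·(8/5)⁴)/(360·4·10000) = 18256/29296875 m
Load 4 — point force P=6 kN at a=1 m (b=L-a=3):
  y_4 = -Pa(L-x)(2Lx-a²-x²)/(6LEI)  [x>a] = -6·1·(4-(8/5))·(2·4·(8/5)-1²-(8/5)²)/(6·4·10000) = -693/1250000 m
Superposition: y = Σ y_i = -24469211/4218750000 m ≈ -0.005800 m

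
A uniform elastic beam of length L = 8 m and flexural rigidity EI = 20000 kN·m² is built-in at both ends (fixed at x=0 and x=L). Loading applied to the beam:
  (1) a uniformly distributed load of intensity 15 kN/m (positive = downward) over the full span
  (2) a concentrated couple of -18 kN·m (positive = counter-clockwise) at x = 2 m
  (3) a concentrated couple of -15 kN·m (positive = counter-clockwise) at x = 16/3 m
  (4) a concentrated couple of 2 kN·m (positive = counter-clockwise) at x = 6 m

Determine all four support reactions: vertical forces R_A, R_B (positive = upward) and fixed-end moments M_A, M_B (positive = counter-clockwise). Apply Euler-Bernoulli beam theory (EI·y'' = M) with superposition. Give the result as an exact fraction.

R_A = 221/4 kN, M_A = 79 kN·m, R_B = 259/4 kN, M_B = -86 kN·m

Load 1 — uniform load w=15 kN/m over full span:
  R_A = wL/2 = 15·8/2 = 60 kN
  M_A = wL²/12 = 15·8²/12 = 80 kN·m
  R_B = wL/2 = 15·8/2 = 60 kN
  M_B = -wL²/12 = -15·8²/12 = -80 kN·m
Load 2 — applied couple M₀=-18 kN·m at a=2 m (b=L-a=6):
  R_A = 6M₀ab/L³ = 6·(-18)·2·6/8³ = -81/32 kN
  M_A = M₀b(2a-b)/L² = (-18)·6·(2·2-6)/8² = 27/8 kN·m
  R_B = -6M₀ab/L³ = -6·(-18)·2·6/8³ = 81/32 kN
  M_B = M₀a(2b-a)/L² = (-18)·2·(2·6-2)/8² = -45/8 kN·m
Load 3 — applied couple M₀=-15 kN·m at a=16/3 m (b=L-a=8/3):
  R_A = 6M₀ab/L³ = 6·(-15)·(16/3)·(8/3)/8³ = -5/2 kN
  M_A = M₀b(2a-b)/L² = (-15)·(8/3)·(2·(16/3)-(8/3))/8² = -5 kN·m
  R_B = -6M₀ab/L³ = -6·(-15)·(16/3)·(8/3)/8³ = 5/2 kN
  M_B = M₀a(2b-a)/L² = (-15)·(16/3)·(2·(8/3)-(16/3))/8² = 0 kN·m
Load 4 — applied couple M₀=2 kN·m at a=6 m (b=L-a=2):
  R_A = 6M₀ab/L³ = 6·2·6·2/8³ = 9/32 kN
  M_A = M₀b(2a-b)/L² = 2·2·(2·6-2)/8² = 5/8 kN·m
  R_B = -6M₀ab/L³ = -6·2·6·2/8³ = -9/32 kN
  M_B = M₀a(2b-a)/L² = 2·6·(2·2-6)/8² = -3/8 kN·m
Superposition: R_A = 221/4 kN, M_A = 79 kN·m, R_B = 259/4 kN, M_B = -86 kN·m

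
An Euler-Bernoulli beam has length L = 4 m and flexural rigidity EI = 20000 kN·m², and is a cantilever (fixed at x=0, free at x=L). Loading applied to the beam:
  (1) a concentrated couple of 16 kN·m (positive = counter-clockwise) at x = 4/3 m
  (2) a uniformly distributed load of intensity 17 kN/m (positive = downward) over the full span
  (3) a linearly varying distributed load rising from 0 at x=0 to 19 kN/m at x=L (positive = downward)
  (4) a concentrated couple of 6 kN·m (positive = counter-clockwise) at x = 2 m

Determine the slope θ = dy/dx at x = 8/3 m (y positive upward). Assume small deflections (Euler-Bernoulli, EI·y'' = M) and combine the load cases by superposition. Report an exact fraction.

Load 1 — applied couple M₀=16 kN·m at a=4/3 m (b=L-a=8/3):
  θ_1 = M₀a/EI  [x>a] = 16·(4/3)/20000 = 2/1875 rad
Load 2 — uniform load w=17 kN/m over full span:
  θ_2 = -wx(x²-3Lx+3L²)/(6EI) = -17·(8/3)·((8/3)²-3·4·(8/3)+3·4²)/(6·20000) = -442/50625 rad
Load 3 — triangular load w₀=19 kN/m (0→w₀ over full span):
  θ_3 = (w₀Lx²/4-w₀L²x/3-w₀x⁴/(24L))/EI = (19·4·(8/3)²/4-19·4²·(8/3)/3-19·(8/3)⁴/(24·4))/20000 = -1102/151875 rad
Load 4 — applied couple M₀=6 kN·m at a=2 m (b=L-a=2):
  θ_4 = M₀a/EI  [x>a] = 6·2/20000 = 3/5000 rad
Superposition: θ = Σ θ_i = -17399/1215000 rad ≈ -0.014320 rad

θ(8/3) = -17399/1215000 rad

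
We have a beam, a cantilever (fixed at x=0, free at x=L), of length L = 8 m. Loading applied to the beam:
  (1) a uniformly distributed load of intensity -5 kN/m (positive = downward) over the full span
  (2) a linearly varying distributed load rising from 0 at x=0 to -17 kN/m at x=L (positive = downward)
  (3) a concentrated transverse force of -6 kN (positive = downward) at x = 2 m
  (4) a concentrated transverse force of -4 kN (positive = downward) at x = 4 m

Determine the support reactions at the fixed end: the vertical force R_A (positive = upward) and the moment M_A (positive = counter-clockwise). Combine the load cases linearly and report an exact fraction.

R_A = -118 kN, M_A = -1652/3 kN·m

Load 1 — uniform load w=-5 kN/m over full span:
  R_A = wL = (-5)·8 = -40 kN
  M_A = wL²/2 = (-5)·8²/2 = -160 kN·m
Load 2 — triangular load w₀=-17 kN/m (0→w₀ over full span):
  R_A = w₀L/2 = (-17)·8/2 = -68 kN
  M_A = w₀L²/3 = (-17)·8²/3 = -1088/3 kN·m
Load 3 — point force P=-6 kN at a=2 m (b=L-a=6):
  R_A = P = (-6) = -6 kN
  M_A = Pa = (-6)·2 = -12 kN·m
Load 4 — point force P=-4 kN at a=4 m (b=L-a=4):
  R_A = P = (-4) = -4 kN
  M_A = Pa = (-4)·4 = -16 kN·m
Superposition: R_A = -118 kN, M_A = -1652/3 kN·m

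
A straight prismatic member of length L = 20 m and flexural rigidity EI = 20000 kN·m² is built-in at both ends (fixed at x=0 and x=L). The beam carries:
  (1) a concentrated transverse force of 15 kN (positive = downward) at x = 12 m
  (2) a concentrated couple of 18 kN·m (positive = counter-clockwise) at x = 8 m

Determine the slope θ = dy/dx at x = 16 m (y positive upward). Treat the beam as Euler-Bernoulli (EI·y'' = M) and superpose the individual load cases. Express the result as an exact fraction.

Load 1 — point force P=15 kN at a=12 m (b=L-a=8):
  θ_1 = Pa²(L-x)(2bL-(3b+a)(L-x))/(2L³EI)  [x>a] = 15·12²·(20-16)·(2·8·20-(3·8+12)·(20-16))/(2·20³·20000) = 297/62500 rad
Load 2 — applied couple M₀=18 kN·m at a=8 m (b=L-a=12):
  θ_2 = (R_Ax²/2 - M_Ax - M₀(x-a))/EI  [x>a] with R_A=162/125, M_A=54/25 = ((162/125)·16²/2 - (54/25)·16 - 18·(16-8))/20000 = -99/156250 rad
Superposition: θ = Σ θ_i = 1287/312500 rad ≈ 0.004118 rad

θ(16) = 1287/312500 rad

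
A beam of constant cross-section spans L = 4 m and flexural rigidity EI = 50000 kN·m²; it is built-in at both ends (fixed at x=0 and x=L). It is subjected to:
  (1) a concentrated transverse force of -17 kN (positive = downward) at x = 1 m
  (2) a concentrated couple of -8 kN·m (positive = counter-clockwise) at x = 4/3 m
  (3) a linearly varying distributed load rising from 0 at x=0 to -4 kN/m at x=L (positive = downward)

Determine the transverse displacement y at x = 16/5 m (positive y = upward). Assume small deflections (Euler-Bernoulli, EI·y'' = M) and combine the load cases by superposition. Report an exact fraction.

Load 1 — point force P=-17 kN at a=1 m (b=L-a=3):
  y_1 = -Pa²(L-x)²(3bL-(3b+a)(L-x))/(6L³EI)  [x>a] = -(-17)·1²·(4-(16/5))²·(3·3·4-(3·3+1)·(4-(16/5)))/(6·4³·50000) = 119/7500000 m
Load 2 — applied couple M₀=-8 kN·m at a=4/3 m (b=L-a=8/3):
  y_2 = (R_Ax³/6 - M_Ax²/2 - M₀(x-a)²/2)/EI  [x>a] with R_A=-8/3, M_A=0 = ((-8/3)·(16/5)³/6 - 0·(16/5)²/2 - (-8)·((16/5)-(4/3))²/2)/50000 = -44/3515625 m
Load 3 — triangular load w₀=-4 kN/m (0→w₀ over full span):
  y_3 = -w₀x²(L-x)²(x+2L)/(120LEI) = -(-4)·(16/5)²·(4-(16/5))²·((16/5)+2·4)/(120·4·50000) = 1792/146484375 m
Superposition: y = Σ y_i = 219157/14062500000 m ≈ 0.000016 m

y(16/5) = 219157/14062500000 m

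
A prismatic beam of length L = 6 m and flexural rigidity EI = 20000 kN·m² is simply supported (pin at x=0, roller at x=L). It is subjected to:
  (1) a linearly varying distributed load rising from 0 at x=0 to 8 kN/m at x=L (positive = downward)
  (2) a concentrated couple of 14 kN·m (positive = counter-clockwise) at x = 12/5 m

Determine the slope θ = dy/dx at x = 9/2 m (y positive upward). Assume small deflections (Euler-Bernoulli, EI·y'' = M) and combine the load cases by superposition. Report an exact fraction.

Load 1 — triangular load w₀=8 kN/m (0→w₀ over full span):
  θ_1 = -w₀(7L⁴-30L²x²+15x⁴)/(360LEI) = -8·(7·6⁴-30·6²·(9/2)²+15·(9/2)⁴)/(360·6·20000) = 3939/3200000 rad
Load 2 — applied couple M₀=14 kN·m at a=12/5 m (b=L-a=18/5):
  θ_2 = (M₀x²/(2L)-M₀(x-a)+C₁)/EI  [x>a] with C₁=M₀(3b²-L²)/(6L)=28/25 = (14·(9/2)²/(2·6)-14·((9/2)-(12/5))+(28/25))/20000 = -931/4000000 rad
Superposition: θ = Σ θ_i = 15971/16000000 rad ≈ 0.000998 rad

θ(9/2) = 15971/16000000 rad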